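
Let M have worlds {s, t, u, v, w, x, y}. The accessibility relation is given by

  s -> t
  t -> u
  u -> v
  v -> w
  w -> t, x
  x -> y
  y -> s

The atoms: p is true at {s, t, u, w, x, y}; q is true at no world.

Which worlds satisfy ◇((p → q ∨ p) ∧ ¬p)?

s: successors {t}; (p → q ∨ p) ∧ ¬p there: t:F. ✗
t: successors {u}; (p → q ∨ p) ∧ ¬p there: u:F. ✗
u: successors {v}; (p → q ∨ p) ∧ ¬p there: v:T. ✓
v: successors {w}; (p → q ∨ p) ∧ ¬p there: w:F. ✗
w: successors {t, x}; (p → q ∨ p) ∧ ¬p there: t:F, x:F. ✗
x: successors {y}; (p → q ∨ p) ∧ ¬p there: y:F. ✗
y: successors {s}; (p → q ∨ p) ∧ ¬p there: s:F. ✗

{u}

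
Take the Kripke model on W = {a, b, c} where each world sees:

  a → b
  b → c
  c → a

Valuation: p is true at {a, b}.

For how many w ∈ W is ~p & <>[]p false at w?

2

a: ~p is F, <>[]p is F. ✗
b: ~p is F, <>[]p is T. ✗
c: ~p is T, <>[]p is T. ✓
Satisfying worlds: {c}.
So ~p & <>[]p fails at the other 2 worlds.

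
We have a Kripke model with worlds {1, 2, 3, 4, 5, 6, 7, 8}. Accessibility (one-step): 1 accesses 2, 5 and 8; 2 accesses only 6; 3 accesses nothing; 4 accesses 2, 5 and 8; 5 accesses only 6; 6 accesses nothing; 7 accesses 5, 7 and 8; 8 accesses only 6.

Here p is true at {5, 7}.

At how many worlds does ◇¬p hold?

6

1: successors {2, 5, 8}; ¬p there: 2:T, 5:F, 8:T. ✓
2: successors {6}; ¬p there: 6:T. ✓
3: no successors, so ◇¬p fails. ✗
4: successors {2, 5, 8}; ¬p there: 2:T, 5:F, 8:T. ✓
5: successors {6}; ¬p there: 6:T. ✓
6: no successors, so ◇¬p fails. ✗
7: successors {5, 7, 8}; ¬p there: 5:F, 7:F, 8:T. ✓
8: successors {6}; ¬p there: 6:T. ✓
Satisfying worlds: {1, 2, 4, 5, 7, 8}.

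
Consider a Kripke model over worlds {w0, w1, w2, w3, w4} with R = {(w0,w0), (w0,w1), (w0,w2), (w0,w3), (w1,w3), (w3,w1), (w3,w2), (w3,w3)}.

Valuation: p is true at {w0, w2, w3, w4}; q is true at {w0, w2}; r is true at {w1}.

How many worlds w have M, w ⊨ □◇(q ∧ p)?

w0: successors {w0, w1, w2, w3}; ◇(q ∧ p) there: w0:T, w1:F, w2:F, w3:T. ✗
w1: successors {w3}; ◇(q ∧ p) there: w3:T. ✓
w2: no successors, so □◇(q ∧ p) holds vacuously. ✓
w3: successors {w1, w2, w3}; ◇(q ∧ p) there: w1:F, w2:F, w3:T. ✗
w4: no successors, so □◇(q ∧ p) holds vacuously. ✓
Satisfying worlds: {w1, w2, w4}.

3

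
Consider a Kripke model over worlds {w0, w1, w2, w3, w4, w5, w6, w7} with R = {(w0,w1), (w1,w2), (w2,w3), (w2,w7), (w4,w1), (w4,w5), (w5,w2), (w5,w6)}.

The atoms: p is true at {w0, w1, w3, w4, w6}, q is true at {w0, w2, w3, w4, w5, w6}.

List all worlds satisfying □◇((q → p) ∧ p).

{w1, w3, w6, w7}

w0: successors {w1}; ◇((q → p) ∧ p) there: w1:F. ✗
w1: successors {w2}; ◇((q → p) ∧ p) there: w2:T. ✓
w2: successors {w3, w7}; ◇((q → p) ∧ p) there: w3:F, w7:F. ✗
w3: no successors, so □◇((q → p) ∧ p) holds vacuously. ✓
w4: successors {w1, w5}; ◇((q → p) ∧ p) there: w1:F, w5:T. ✗
w5: successors {w2, w6}; ◇((q → p) ∧ p) there: w2:T, w6:F. ✗
w6: no successors, so □◇((q → p) ∧ p) holds vacuously. ✓
w7: no successors, so □◇((q → p) ∧ p) holds vacuously. ✓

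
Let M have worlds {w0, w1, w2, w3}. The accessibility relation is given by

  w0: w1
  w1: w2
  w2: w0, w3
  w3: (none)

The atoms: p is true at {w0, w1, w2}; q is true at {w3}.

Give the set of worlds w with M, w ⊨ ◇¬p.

{w2}

w0: successors {w1}; ¬p there: w1:F. ✗
w1: successors {w2}; ¬p there: w2:F. ✗
w2: successors {w0, w3}; ¬p there: w0:F, w3:T. ✓
w3: no successors, so ◇¬p fails. ✗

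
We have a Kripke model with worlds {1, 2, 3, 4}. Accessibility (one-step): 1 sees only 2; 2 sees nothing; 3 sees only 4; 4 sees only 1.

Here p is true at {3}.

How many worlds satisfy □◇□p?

2

1: successors {2}; ◇□p there: 2:F. ✗
2: no successors, so □◇□p holds vacuously. ✓
3: successors {4}; ◇□p there: 4:F. ✗
4: successors {1}; ◇□p there: 1:T. ✓
Satisfying worlds: {2, 4}.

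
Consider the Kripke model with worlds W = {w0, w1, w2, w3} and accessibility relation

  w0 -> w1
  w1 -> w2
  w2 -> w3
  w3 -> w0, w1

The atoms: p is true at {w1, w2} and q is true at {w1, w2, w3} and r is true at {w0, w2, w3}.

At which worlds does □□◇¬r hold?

{w1}

w0: successors {w1}; □◇¬r there: w1:F. ✗
w1: successors {w2}; □◇¬r there: w2:T. ✓
w2: successors {w3}; □◇¬r there: w3:F. ✗
w3: successors {w0, w1}; □◇¬r there: w0:F, w1:F. ✗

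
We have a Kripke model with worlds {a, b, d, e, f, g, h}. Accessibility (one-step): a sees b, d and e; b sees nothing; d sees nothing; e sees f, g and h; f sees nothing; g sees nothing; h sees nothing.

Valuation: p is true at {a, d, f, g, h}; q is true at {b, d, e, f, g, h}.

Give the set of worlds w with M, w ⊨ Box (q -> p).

{b, d, e, f, g, h}

a: successors {b, d, e}; q -> p there: b:F, d:T, e:F. ✗
b: no successors, so Box (q -> p) holds vacuously. ✓
d: no successors, so Box (q -> p) holds vacuously. ✓
e: successors {f, g, h}; q -> p there: f:T, g:T, h:T. ✓
f: no successors, so Box (q -> p) holds vacuously. ✓
g: no successors, so Box (q -> p) holds vacuously. ✓
h: no successors, so Box (q -> p) holds vacuously. ✓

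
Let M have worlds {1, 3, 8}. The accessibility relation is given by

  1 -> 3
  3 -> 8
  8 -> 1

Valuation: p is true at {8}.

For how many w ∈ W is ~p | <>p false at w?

1: ~p is T, <>p is F. ✓
3: ~p is T, <>p is T. ✓
8: ~p is F, <>p is F. ✗
Satisfying worlds: {1, 3}.
So ~p | <>p fails at the other 1 world.

1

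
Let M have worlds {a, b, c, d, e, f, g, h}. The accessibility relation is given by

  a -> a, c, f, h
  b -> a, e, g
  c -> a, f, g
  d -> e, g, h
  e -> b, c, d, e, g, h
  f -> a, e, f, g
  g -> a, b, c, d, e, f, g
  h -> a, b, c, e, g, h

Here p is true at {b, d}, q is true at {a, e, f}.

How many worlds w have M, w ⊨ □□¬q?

a: successors {a, c, f, h}; □¬q there: a:F, c:F, f:F, h:F. ✗
b: successors {a, e, g}; □¬q there: a:F, e:F, g:F. ✗
c: successors {a, f, g}; □¬q there: a:F, f:F, g:F. ✗
d: successors {e, g, h}; □¬q there: e:F, g:F, h:F. ✗
e: successors {b, c, d, e, g, h}; □¬q there: b:F, c:F, d:F, e:F, g:F, h:F. ✗
f: successors {a, e, f, g}; □¬q there: a:F, e:F, f:F, g:F. ✗
g: successors {a, b, c, d, e, f, g}; □¬q there: a:F, b:F, c:F, d:F, e:F, f:F, g:F. ✗
h: successors {a, b, c, e, g, h}; □¬q there: a:F, b:F, c:F, e:F, g:F, h:F. ✗
Satisfying worlds: ∅.

0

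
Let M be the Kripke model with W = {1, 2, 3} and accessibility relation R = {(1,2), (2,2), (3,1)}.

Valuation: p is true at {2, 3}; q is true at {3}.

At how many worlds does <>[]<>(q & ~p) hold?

0

1: successors {2}; []<>(q & ~p) there: 2:F. ✗
2: successors {2}; []<>(q & ~p) there: 2:F. ✗
3: successors {1}; []<>(q & ~p) there: 1:F. ✗
Satisfying worlds: ∅.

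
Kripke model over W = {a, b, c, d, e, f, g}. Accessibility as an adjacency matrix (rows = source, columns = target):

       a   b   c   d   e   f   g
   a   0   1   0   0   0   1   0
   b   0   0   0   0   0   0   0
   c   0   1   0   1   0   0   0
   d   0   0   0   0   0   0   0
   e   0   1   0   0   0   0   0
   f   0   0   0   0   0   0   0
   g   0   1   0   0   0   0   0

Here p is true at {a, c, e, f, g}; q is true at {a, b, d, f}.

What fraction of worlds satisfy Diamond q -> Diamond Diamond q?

a: Diamond q is T, Diamond Diamond q is F. ✗
b: Diamond q is F, Diamond Diamond q is F. ✓
c: Diamond q is T, Diamond Diamond q is F. ✗
d: Diamond q is F, Diamond Diamond q is F. ✓
e: Diamond q is T, Diamond Diamond q is F. ✗
f: Diamond q is F, Diamond Diamond q is F. ✓
g: Diamond q is T, Diamond Diamond q is F. ✗
That's 3 of 7 worlds, so 3/7.

3/7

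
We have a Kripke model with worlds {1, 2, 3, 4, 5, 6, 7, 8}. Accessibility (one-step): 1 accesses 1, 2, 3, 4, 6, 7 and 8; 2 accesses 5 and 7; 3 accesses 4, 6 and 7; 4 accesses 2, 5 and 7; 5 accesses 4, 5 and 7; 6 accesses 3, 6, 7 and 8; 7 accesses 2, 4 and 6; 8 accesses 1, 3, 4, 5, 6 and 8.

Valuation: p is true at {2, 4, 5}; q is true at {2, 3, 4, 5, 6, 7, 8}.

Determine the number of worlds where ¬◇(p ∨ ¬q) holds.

1: ◇(p ∨ ¬q) is T. ✗
2: ◇(p ∨ ¬q) is T. ✗
3: ◇(p ∨ ¬q) is T. ✗
4: ◇(p ∨ ¬q) is T. ✗
5: ◇(p ∨ ¬q) is T. ✗
6: ◇(p ∨ ¬q) is F. ✓
7: ◇(p ∨ ¬q) is T. ✗
8: ◇(p ∨ ¬q) is T. ✗
Satisfying worlds: {6}.

1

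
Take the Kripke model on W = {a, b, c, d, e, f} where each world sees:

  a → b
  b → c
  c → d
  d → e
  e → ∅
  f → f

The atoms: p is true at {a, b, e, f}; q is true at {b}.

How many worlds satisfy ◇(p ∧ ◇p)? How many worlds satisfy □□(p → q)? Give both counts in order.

For ◇(p ∧ ◇p):
a: successors {b}; p ∧ ◇p there: b:F. ✗
b: successors {c}; p ∧ ◇p there: c:F. ✗
c: successors {d}; p ∧ ◇p there: d:F. ✗
d: successors {e}; p ∧ ◇p there: e:F. ✗
e: no successors, so ◇(p ∧ ◇p) fails. ✗
f: successors {f}; p ∧ ◇p there: f:T. ✓
— 1 world.
For □□(p → q):
a: successors {b}; □(p → q) there: b:T. ✓
b: successors {c}; □(p → q) there: c:T. ✓
c: successors {d}; □(p → q) there: d:F. ✗
d: successors {e}; □(p → q) there: e:T. ✓
e: no successors, so □□(p → q) holds vacuously. ✓
f: successors {f}; □(p → q) there: f:F. ✗
— 4 worlds.

1 and 4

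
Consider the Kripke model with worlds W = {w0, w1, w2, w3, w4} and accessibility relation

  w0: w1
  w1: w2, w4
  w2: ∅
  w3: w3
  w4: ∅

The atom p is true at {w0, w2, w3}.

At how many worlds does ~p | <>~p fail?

w0: ~p is F, <>~p is T. ✓
w1: ~p is T, <>~p is T. ✓
w2: ~p is F, <>~p is F. ✗
w3: ~p is F, <>~p is F. ✗
w4: ~p is T, <>~p is F. ✓
Satisfying worlds: {w0, w1, w4}.
So ~p | <>~p fails at the other 2 worlds.

2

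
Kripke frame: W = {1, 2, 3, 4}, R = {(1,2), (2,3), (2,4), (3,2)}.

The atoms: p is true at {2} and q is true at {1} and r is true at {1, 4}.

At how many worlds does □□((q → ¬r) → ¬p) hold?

1: successors {2}; □((q → ¬r) → ¬p) there: 2:T. ✓
2: successors {3, 4}; □((q → ¬r) → ¬p) there: 3:F, 4:T. ✗
3: successors {2}; □((q → ¬r) → ¬p) there: 2:T. ✓
4: no successors, so □□((q → ¬r) → ¬p) holds vacuously. ✓
Satisfying worlds: {1, 3, 4}.

3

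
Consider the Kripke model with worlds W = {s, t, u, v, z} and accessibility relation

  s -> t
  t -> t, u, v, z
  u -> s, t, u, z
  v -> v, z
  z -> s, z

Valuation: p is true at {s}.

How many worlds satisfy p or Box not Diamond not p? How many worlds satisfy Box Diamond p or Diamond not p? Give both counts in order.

For p or Box not Diamond not p:
s: p is T, Box not Diamond not p is F. ✓
t: p is F, Box not Diamond not p is F. ✗
u: p is F, Box not Diamond not p is F. ✗
v: p is F, Box not Diamond not p is F. ✗
z: p is F, Box not Diamond not p is F. ✗
— 1 world.
For Box Diamond p or Diamond not p:
s: Box Diamond p is F, Diamond not p is T. ✓
t: Box Diamond p is F, Diamond not p is T. ✓
u: Box Diamond p is F, Diamond not p is T. ✓
v: Box Diamond p is F, Diamond not p is T. ✓
z: Box Diamond p is F, Diamond not p is T. ✓
— 5 worlds.

1 and 5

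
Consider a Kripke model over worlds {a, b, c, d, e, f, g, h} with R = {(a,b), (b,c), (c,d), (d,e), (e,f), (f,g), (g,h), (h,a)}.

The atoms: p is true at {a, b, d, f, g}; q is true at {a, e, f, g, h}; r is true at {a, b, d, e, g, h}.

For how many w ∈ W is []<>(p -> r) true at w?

7

a: successors {b}; <>(p -> r) there: b:T. ✓
b: successors {c}; <>(p -> r) there: c:T. ✓
c: successors {d}; <>(p -> r) there: d:T. ✓
d: successors {e}; <>(p -> r) there: e:F. ✗
e: successors {f}; <>(p -> r) there: f:T. ✓
f: successors {g}; <>(p -> r) there: g:T. ✓
g: successors {h}; <>(p -> r) there: h:T. ✓
h: successors {a}; <>(p -> r) there: a:T. ✓
Satisfying worlds: {a, b, c, e, f, g, h}.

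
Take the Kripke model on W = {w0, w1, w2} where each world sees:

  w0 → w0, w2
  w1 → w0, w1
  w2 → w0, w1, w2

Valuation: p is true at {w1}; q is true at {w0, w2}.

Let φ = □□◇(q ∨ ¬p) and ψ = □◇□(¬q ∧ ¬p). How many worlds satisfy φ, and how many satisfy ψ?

For □□◇(q ∨ ¬p):
w0: successors {w0, w2}; □◇(q ∨ ¬p) there: w0:T, w2:T. ✓
w1: successors {w0, w1}; □◇(q ∨ ¬p) there: w0:T, w1:T. ✓
w2: successors {w0, w1, w2}; □◇(q ∨ ¬p) there: w0:T, w1:T, w2:T. ✓
— 3 worlds.
For □◇□(¬q ∧ ¬p):
w0: successors {w0, w2}; ◇□(¬q ∧ ¬p) there: w0:F, w2:F. ✗
w1: successors {w0, w1}; ◇□(¬q ∧ ¬p) there: w0:F, w1:F. ✗
w2: successors {w0, w1, w2}; ◇□(¬q ∧ ¬p) there: w0:F, w1:F, w2:F. ✗
— 0 worlds.

3 and 0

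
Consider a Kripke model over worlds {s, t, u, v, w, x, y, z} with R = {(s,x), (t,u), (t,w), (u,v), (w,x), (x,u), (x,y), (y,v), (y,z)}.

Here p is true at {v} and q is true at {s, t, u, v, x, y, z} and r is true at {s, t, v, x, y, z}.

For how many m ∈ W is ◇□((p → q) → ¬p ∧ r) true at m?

s: successors {x}; □((p → q) → ¬p ∧ r) there: x:F. ✗
t: successors {u, w}; □((p → q) → ¬p ∧ r) there: u:F, w:T. ✓
u: successors {v}; □((p → q) → ¬p ∧ r) there: v:T. ✓
v: no successors, so ◇□((p → q) → ¬p ∧ r) fails. ✗
w: successors {x}; □((p → q) → ¬p ∧ r) there: x:F. ✗
x: successors {u, y}; □((p → q) → ¬p ∧ r) there: u:F, y:F. ✗
y: successors {v, z}; □((p → q) → ¬p ∧ r) there: v:T, z:T. ✓
z: no successors, so ◇□((p → q) → ¬p ∧ r) fails. ✗
Satisfying worlds: {t, u, y}.

3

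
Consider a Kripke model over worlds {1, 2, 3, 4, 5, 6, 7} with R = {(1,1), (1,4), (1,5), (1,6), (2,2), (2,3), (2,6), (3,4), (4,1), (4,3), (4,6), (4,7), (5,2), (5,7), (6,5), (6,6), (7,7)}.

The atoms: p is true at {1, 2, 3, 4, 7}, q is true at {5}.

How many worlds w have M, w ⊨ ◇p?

6

1: successors {1, 4, 5, 6}; p there: 1:T, 4:T, 5:F, 6:F. ✓
2: successors {2, 3, 6}; p there: 2:T, 3:T, 6:F. ✓
3: successors {4}; p there: 4:T. ✓
4: successors {1, 3, 6, 7}; p there: 1:T, 3:T, 6:F, 7:T. ✓
5: successors {2, 7}; p there: 2:T, 7:T. ✓
6: successors {5, 6}; p there: 5:F, 6:F. ✗
7: successors {7}; p there: 7:T. ✓
Satisfying worlds: {1, 2, 3, 4, 5, 7}.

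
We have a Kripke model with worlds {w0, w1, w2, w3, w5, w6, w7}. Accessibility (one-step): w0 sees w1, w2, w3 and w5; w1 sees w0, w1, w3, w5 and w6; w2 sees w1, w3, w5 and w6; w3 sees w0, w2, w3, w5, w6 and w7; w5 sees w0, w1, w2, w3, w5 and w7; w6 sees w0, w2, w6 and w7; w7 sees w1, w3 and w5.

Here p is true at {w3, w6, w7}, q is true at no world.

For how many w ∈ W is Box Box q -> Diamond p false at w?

w0: Box Box q is F, Diamond p is T. ✓
w1: Box Box q is F, Diamond p is T. ✓
w2: Box Box q is F, Diamond p is T. ✓
w3: Box Box q is F, Diamond p is T. ✓
w5: Box Box q is F, Diamond p is T. ✓
w6: Box Box q is F, Diamond p is T. ✓
w7: Box Box q is F, Diamond p is T. ✓
Satisfying worlds: {w0, w1, w2, w3, w5, w6, w7}.
So Box Box q -> Diamond p fails at the other 0 worlds.

0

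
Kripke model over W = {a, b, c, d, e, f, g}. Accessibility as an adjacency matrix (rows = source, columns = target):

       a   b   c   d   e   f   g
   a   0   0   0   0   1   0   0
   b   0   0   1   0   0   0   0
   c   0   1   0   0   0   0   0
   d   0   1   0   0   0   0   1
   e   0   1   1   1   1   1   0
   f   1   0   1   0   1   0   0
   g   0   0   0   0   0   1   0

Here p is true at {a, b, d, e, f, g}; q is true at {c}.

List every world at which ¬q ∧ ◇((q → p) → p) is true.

{a, b, d, e, f, g}

a: ¬q is T, ◇((q → p) → p) is T. ✓
b: ¬q is T, ◇((q → p) → p) is T. ✓
c: ¬q is F, ◇((q → p) → p) is T. ✗
d: ¬q is T, ◇((q → p) → p) is T. ✓
e: ¬q is T, ◇((q → p) → p) is T. ✓
f: ¬q is T, ◇((q → p) → p) is T. ✓
g: ¬q is T, ◇((q → p) → p) is T. ✓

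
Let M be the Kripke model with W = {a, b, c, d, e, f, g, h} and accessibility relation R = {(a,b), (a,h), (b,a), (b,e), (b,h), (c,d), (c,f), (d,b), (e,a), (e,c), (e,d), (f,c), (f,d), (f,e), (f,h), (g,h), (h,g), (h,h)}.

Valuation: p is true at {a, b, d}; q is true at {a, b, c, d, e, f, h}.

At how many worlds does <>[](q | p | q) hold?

a: successors {b, h}; [](q | p | q) there: b:T, h:F. ✓
b: successors {a, e, h}; [](q | p | q) there: a:T, e:T, h:F. ✓
c: successors {d, f}; [](q | p | q) there: d:T, f:T. ✓
d: successors {b}; [](q | p | q) there: b:T. ✓
e: successors {a, c, d}; [](q | p | q) there: a:T, c:T, d:T. ✓
f: successors {c, d, e, h}; [](q | p | q) there: c:T, d:T, e:T, h:F. ✓
g: successors {h}; [](q | p | q) there: h:F. ✗
h: successors {g, h}; [](q | p | q) there: g:T, h:F. ✓
Satisfying worlds: {a, b, c, d, e, f, h}.

7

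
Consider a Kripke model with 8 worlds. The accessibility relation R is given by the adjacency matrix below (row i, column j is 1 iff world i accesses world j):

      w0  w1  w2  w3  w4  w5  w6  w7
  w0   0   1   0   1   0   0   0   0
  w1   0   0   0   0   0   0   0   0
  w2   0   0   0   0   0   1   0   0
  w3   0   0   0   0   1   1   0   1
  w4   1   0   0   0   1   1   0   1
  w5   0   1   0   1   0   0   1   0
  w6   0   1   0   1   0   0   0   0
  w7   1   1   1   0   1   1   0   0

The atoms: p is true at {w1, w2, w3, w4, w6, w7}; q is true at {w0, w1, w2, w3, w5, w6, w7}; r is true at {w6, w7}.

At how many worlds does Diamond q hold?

w0: successors {w1, w3}; q there: w1:T, w3:T. ✓
w1: no successors, so Diamond q fails. ✗
w2: successors {w5}; q there: w5:T. ✓
w3: successors {w4, w5, w7}; q there: w4:F, w5:T, w7:T. ✓
w4: successors {w0, w4, w5, w7}; q there: w0:T, w4:F, w5:T, w7:T. ✓
w5: successors {w1, w3, w6}; q there: w1:T, w3:T, w6:T. ✓
w6: successors {w1, w3}; q there: w1:T, w3:T. ✓
w7: successors {w0, w1, w2, w4, w5}; q there: w0:T, w1:T, w2:T, w4:F, w5:T. ✓
Satisfying worlds: {w0, w2, w3, w4, w5, w6, w7}.

7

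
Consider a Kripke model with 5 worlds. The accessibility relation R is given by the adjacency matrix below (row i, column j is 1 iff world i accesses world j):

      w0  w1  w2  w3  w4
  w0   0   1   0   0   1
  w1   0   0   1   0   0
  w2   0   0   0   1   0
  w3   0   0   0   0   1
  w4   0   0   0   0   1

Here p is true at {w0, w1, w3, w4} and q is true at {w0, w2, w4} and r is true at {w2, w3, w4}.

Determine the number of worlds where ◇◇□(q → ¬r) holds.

1

w0: successors {w1, w4}; ◇□(q → ¬r) there: w1:T, w4:F. ✓
w1: successors {w2}; ◇□(q → ¬r) there: w2:F. ✗
w2: successors {w3}; ◇□(q → ¬r) there: w3:F. ✗
w3: successors {w4}; ◇□(q → ¬r) there: w4:F. ✗
w4: successors {w4}; ◇□(q → ¬r) there: w4:F. ✗
Satisfying worlds: {w0}.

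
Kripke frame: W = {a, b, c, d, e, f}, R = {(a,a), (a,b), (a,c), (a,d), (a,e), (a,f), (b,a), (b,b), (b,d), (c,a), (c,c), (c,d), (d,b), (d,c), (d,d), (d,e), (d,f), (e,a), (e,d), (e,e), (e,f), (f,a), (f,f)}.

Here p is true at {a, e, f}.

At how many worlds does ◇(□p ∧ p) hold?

a: successors {a, b, c, d, e, f}; □p ∧ p there: a:F, b:F, c:F, d:F, e:F, f:T. ✓
b: successors {a, b, d}; □p ∧ p there: a:F, b:F, d:F. ✗
c: successors {a, c, d}; □p ∧ p there: a:F, c:F, d:F. ✗
d: successors {b, c, d, e, f}; □p ∧ p there: b:F, c:F, d:F, e:F, f:T. ✓
e: successors {a, d, e, f}; □p ∧ p there: a:F, d:F, e:F, f:T. ✓
f: successors {a, f}; □p ∧ p there: a:F, f:T. ✓
Satisfying worlds: {a, d, e, f}.

4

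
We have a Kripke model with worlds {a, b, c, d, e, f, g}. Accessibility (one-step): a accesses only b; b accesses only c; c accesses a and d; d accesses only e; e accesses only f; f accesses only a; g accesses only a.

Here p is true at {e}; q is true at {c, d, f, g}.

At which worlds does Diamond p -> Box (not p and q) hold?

a: Diamond p is F, Box (not p and q) is F. ✓
b: Diamond p is F, Box (not p and q) is T. ✓
c: Diamond p is F, Box (not p and q) is F. ✓
d: Diamond p is T, Box (not p and q) is F. ✗
e: Diamond p is F, Box (not p and q) is T. ✓
f: Diamond p is F, Box (not p and q) is F. ✓
g: Diamond p is F, Box (not p and q) is F. ✓

{a, b, c, e, f, g}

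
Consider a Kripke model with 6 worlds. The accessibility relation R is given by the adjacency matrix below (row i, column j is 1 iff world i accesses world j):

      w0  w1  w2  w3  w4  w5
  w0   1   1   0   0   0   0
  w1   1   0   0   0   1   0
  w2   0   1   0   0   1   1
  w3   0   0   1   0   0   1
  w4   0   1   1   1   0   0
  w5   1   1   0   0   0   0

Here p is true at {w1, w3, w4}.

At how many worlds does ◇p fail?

w0: successors {w0, w1}; p there: w0:F, w1:T. ✓
w1: successors {w0, w4}; p there: w0:F, w4:T. ✓
w2: successors {w1, w4, w5}; p there: w1:T, w4:T, w5:F. ✓
w3: successors {w2, w5}; p there: w2:F, w5:F. ✗
w4: successors {w1, w2, w3}; p there: w1:T, w2:F, w3:T. ✓
w5: successors {w0, w1}; p there: w0:F, w1:T. ✓
Satisfying worlds: {w0, w1, w2, w4, w5}.
So ◇p fails at the other 1 world.

1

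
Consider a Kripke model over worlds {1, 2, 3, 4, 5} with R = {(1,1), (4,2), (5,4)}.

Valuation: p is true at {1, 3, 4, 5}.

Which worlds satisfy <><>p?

1: successors {1}; <>p there: 1:T. ✓
2: no successors, so <><>p fails. ✗
3: no successors, so <><>p fails. ✗
4: successors {2}; <>p there: 2:F. ✗
5: successors {4}; <>p there: 4:F. ✗

{1}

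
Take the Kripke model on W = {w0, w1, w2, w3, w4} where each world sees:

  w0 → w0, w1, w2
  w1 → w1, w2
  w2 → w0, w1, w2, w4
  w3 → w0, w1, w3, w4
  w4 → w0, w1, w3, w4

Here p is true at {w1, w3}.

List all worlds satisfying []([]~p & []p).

w0: successors {w0, w1, w2}; []~p & []p there: w0:F, w1:F, w2:F. ✗
w1: successors {w1, w2}; []~p & []p there: w1:F, w2:F. ✗
w2: successors {w0, w1, w2, w4}; []~p & []p there: w0:F, w1:F, w2:F, w4:F. ✗
w3: successors {w0, w1, w3, w4}; []~p & []p there: w0:F, w1:F, w3:F, w4:F. ✗
w4: successors {w0, w1, w3, w4}; []~p & []p there: w0:F, w1:F, w3:F, w4:F. ✗

∅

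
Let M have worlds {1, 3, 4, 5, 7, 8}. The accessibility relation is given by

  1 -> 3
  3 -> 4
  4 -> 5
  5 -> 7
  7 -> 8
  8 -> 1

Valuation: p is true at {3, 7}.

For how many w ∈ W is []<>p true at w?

2

1: successors {3}; <>p there: 3:F. ✗
3: successors {4}; <>p there: 4:F. ✗
4: successors {5}; <>p there: 5:T. ✓
5: successors {7}; <>p there: 7:F. ✗
7: successors {8}; <>p there: 8:F. ✗
8: successors {1}; <>p there: 1:T. ✓
Satisfying worlds: {4, 8}.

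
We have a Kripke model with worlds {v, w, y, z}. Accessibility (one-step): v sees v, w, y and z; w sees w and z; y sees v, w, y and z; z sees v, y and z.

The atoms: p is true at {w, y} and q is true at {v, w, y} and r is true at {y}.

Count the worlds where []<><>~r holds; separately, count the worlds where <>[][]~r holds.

4 and 0

For []<><>~r:
v: successors {v, w, y, z}; <><>~r there: v:T, w:T, y:T, z:T. ✓
w: successors {w, z}; <><>~r there: w:T, z:T. ✓
y: successors {v, w, y, z}; <><>~r there: v:T, w:T, y:T, z:T. ✓
z: successors {v, y, z}; <><>~r there: v:T, y:T, z:T. ✓
— 4 worlds.
For <>[][]~r:
v: successors {v, w, y, z}; [][]~r there: v:F, w:F, y:F, z:F. ✗
w: successors {w, z}; [][]~r there: w:F, z:F. ✗
y: successors {v, w, y, z}; [][]~r there: v:F, w:F, y:F, z:F. ✗
z: successors {v, y, z}; [][]~r there: v:F, y:F, z:F. ✗
— 0 worlds.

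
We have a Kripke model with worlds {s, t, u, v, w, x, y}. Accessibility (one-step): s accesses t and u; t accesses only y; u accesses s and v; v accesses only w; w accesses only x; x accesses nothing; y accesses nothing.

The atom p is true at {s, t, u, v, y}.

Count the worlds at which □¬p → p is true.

5

s: □¬p is F, p is T. ✓
t: □¬p is F, p is T. ✓
u: □¬p is F, p is T. ✓
v: □¬p is T, p is T. ✓
w: □¬p is T, p is F. ✗
x: □¬p is T, p is F. ✗
y: □¬p is T, p is T. ✓
Satisfying worlds: {s, t, u, v, y}.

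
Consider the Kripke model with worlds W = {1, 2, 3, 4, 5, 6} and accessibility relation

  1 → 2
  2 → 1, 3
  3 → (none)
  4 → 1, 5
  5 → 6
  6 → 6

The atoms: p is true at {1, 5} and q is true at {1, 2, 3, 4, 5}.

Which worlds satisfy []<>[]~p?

{1, 3, 5, 6}

1: successors {2}; <>[]~p there: 2:T. ✓
2: successors {1, 3}; <>[]~p there: 1:F, 3:F. ✗
3: no successors, so []<>[]~p holds vacuously. ✓
4: successors {1, 5}; <>[]~p there: 1:F, 5:T. ✗
5: successors {6}; <>[]~p there: 6:T. ✓
6: successors {6}; <>[]~p there: 6:T. ✓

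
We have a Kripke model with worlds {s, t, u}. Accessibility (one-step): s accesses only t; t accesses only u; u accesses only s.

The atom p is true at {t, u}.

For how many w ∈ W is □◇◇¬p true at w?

1

s: successors {t}; ◇◇¬p there: t:T. ✓
t: successors {u}; ◇◇¬p there: u:F. ✗
u: successors {s}; ◇◇¬p there: s:F. ✗
Satisfying worlds: {s}.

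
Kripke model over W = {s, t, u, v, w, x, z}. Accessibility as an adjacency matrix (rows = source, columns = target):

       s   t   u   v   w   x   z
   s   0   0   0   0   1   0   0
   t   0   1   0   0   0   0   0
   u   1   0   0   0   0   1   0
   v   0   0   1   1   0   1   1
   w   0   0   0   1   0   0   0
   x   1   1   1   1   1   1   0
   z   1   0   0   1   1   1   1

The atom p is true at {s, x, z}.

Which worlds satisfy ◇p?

s: successors {w}; p there: w:F. ✗
t: successors {t}; p there: t:F. ✗
u: successors {s, x}; p there: s:T, x:T. ✓
v: successors {u, v, x, z}; p there: u:F, v:F, x:T, z:T. ✓
w: successors {v}; p there: v:F. ✗
x: successors {s, t, u, v, w, x}; p there: s:T, t:F, u:F, v:F, w:F, x:T. ✓
z: successors {s, v, w, x, z}; p there: s:T, v:F, w:F, x:T, z:T. ✓

{u, v, x, z}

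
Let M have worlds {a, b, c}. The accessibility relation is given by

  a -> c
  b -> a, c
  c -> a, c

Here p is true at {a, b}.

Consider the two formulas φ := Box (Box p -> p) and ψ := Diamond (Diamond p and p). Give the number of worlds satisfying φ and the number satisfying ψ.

3 and 0

For Box (Box p -> p):
a: successors {c}; Box p -> p there: c:T. ✓
b: successors {a, c}; Box p -> p there: a:T, c:T. ✓
c: successors {a, c}; Box p -> p there: a:T, c:T. ✓
— 3 worlds.
For Diamond (Diamond p and p):
a: successors {c}; Diamond p and p there: c:F. ✗
b: successors {a, c}; Diamond p and p there: a:F, c:F. ✗
c: successors {a, c}; Diamond p and p there: a:F, c:F. ✗
— 0 worlds.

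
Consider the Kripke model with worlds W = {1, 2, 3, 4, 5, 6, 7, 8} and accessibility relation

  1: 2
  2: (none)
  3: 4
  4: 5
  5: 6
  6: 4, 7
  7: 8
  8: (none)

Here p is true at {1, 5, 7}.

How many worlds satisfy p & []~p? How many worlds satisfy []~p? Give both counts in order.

For p & []~p:
1: p is T, []~p is T. ✓
2: p is F, []~p is T. ✗
3: p is F, []~p is T. ✗
4: p is F, []~p is F. ✗
5: p is T, []~p is T. ✓
6: p is F, []~p is F. ✗
7: p is T, []~p is T. ✓
8: p is F, []~p is T. ✗
— 3 worlds.
For []~p:
1: successors {2}; ~p there: 2:T. ✓
2: no successors, so []~p holds vacuously. ✓
3: successors {4}; ~p there: 4:T. ✓
4: successors {5}; ~p there: 5:F. ✗
5: successors {6}; ~p there: 6:T. ✓
6: successors {4, 7}; ~p there: 4:T, 7:F. ✗
7: successors {8}; ~p there: 8:T. ✓
8: no successors, so []~p holds vacuously. ✓
— 6 worlds.

3 and 6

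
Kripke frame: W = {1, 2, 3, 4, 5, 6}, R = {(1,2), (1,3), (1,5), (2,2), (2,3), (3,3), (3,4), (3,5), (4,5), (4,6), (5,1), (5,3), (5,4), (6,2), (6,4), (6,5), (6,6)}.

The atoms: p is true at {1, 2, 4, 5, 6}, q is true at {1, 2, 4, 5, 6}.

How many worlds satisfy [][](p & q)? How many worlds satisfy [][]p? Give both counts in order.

For [][](p & q):
1: successors {2, 3, 5}; [](p & q) there: 2:F, 3:F, 5:F. ✗
2: successors {2, 3}; [](p & q) there: 2:F, 3:F. ✗
3: successors {3, 4, 5}; [](p & q) there: 3:F, 4:T, 5:F. ✗
4: successors {5, 6}; [](p & q) there: 5:F, 6:T. ✗
5: successors {1, 3, 4}; [](p & q) there: 1:F, 3:F, 4:T. ✗
6: successors {2, 4, 5, 6}; [](p & q) there: 2:F, 4:T, 5:F, 6:T. ✗
— 0 worlds.
For [][]p:
1: successors {2, 3, 5}; []p there: 2:F, 3:F, 5:F. ✗
2: successors {2, 3}; []p there: 2:F, 3:F. ✗
3: successors {3, 4, 5}; []p there: 3:F, 4:T, 5:F. ✗
4: successors {5, 6}; []p there: 5:F, 6:T. ✗
5: successors {1, 3, 4}; []p there: 1:F, 3:F, 4:T. ✗
6: successors {2, 4, 5, 6}; []p there: 2:F, 4:T, 5:F, 6:T. ✗
— 0 worlds.

0 and 0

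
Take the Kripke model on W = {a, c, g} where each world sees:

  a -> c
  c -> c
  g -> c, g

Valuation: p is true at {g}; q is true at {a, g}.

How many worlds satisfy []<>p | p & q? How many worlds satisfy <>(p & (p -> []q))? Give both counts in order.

For []<>p | p & q:
a: []<>p is F, p & q is F. ✗
c: []<>p is F, p & q is F. ✗
g: []<>p is F, p & q is T. ✓
— 1 world.
For <>(p & (p -> []q)):
a: successors {c}; p & (p -> []q) there: c:F. ✗
c: successors {c}; p & (p -> []q) there: c:F. ✗
g: successors {c, g}; p & (p -> []q) there: c:F, g:F. ✗
— 0 worlds.

1 and 0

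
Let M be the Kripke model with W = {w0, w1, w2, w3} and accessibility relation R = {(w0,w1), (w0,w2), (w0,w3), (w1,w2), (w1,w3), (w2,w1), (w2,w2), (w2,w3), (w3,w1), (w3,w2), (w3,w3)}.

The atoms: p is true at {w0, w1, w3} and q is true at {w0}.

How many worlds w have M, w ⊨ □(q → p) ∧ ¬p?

1

w0: □(q → p) is T, ¬p is F. ✗
w1: □(q → p) is T, ¬p is F. ✗
w2: □(q → p) is T, ¬p is T. ✓
w3: □(q → p) is T, ¬p is F. ✗
Satisfying worlds: {w2}.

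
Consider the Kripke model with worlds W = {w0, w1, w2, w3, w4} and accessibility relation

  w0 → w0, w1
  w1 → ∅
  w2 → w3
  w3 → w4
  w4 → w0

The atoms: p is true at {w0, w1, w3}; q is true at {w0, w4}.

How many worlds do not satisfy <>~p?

w0: successors {w0, w1}; ~p there: w0:F, w1:F. ✗
w1: no successors, so <>~p fails. ✗
w2: successors {w3}; ~p there: w3:F. ✗
w3: successors {w4}; ~p there: w4:T. ✓
w4: successors {w0}; ~p there: w0:F. ✗
Satisfying worlds: {w3}.
So <>~p fails at the other 4 worlds.

4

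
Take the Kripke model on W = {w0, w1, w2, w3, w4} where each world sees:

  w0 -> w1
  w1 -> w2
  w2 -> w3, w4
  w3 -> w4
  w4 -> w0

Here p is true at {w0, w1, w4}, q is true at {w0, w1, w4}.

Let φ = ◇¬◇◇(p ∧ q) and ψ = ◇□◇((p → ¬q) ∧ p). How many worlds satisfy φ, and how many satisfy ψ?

For ◇¬◇◇(p ∧ q):
w0: successors {w1}; ¬◇◇(p ∧ q) there: w1:F. ✗
w1: successors {w2}; ¬◇◇(p ∧ q) there: w2:F. ✗
w2: successors {w3, w4}; ¬◇◇(p ∧ q) there: w3:F, w4:F. ✗
w3: successors {w4}; ¬◇◇(p ∧ q) there: w4:F. ✗
w4: successors {w0}; ¬◇◇(p ∧ q) there: w0:T. ✓
— 1 world.
For ◇□◇((p → ¬q) ∧ p):
w0: successors {w1}; □◇((p → ¬q) ∧ p) there: w1:F. ✗
w1: successors {w2}; □◇((p → ¬q) ∧ p) there: w2:F. ✗
w2: successors {w3, w4}; □◇((p → ¬q) ∧ p) there: w3:F, w4:F. ✗
w3: successors {w4}; □◇((p → ¬q) ∧ p) there: w4:F. ✗
w4: successors {w0}; □◇((p → ¬q) ∧ p) there: w0:F. ✗
— 0 worlds.

1 and 0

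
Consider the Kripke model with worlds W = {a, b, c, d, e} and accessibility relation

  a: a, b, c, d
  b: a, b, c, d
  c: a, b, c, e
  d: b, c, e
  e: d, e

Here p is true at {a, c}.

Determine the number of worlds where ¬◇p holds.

a: ◇p is T. ✗
b: ◇p is T. ✗
c: ◇p is T. ✗
d: ◇p is T. ✗
e: ◇p is F. ✓
Satisfying worlds: {e}.

1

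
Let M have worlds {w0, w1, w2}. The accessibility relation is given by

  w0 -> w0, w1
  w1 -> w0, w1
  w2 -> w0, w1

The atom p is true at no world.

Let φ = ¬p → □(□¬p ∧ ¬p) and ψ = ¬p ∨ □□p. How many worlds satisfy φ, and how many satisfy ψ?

For ¬p → □(□¬p ∧ ¬p):
w0: ¬p is T, □(□¬p ∧ ¬p) is T. ✓
w1: ¬p is T, □(□¬p ∧ ¬p) is T. ✓
w2: ¬p is T, □(□¬p ∧ ¬p) is T. ✓
— 3 worlds.
For ¬p ∨ □□p:
w0: ¬p is T, □□p is F. ✓
w1: ¬p is T, □□p is F. ✓
w2: ¬p is T, □□p is F. ✓
— 3 worlds.

3 and 3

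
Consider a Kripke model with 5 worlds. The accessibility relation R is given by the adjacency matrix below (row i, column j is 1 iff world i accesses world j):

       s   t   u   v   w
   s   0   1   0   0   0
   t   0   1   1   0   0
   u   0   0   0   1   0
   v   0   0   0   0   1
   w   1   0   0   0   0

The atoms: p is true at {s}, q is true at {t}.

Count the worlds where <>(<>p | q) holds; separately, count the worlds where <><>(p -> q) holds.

3 and 4

For <>(<>p | q):
s: successors {t}; <>p | q there: t:T. ✓
t: successors {t, u}; <>p | q there: t:T, u:F. ✓
u: successors {v}; <>p | q there: v:F. ✗
v: successors {w}; <>p | q there: w:T. ✓
w: successors {s}; <>p | q there: s:F. ✗
— 3 worlds.
For <><>(p -> q):
s: successors {t}; <>(p -> q) there: t:T. ✓
t: successors {t, u}; <>(p -> q) there: t:T, u:T. ✓
u: successors {v}; <>(p -> q) there: v:T. ✓
v: successors {w}; <>(p -> q) there: w:F. ✗
w: successors {s}; <>(p -> q) there: s:T. ✓
— 4 worlds.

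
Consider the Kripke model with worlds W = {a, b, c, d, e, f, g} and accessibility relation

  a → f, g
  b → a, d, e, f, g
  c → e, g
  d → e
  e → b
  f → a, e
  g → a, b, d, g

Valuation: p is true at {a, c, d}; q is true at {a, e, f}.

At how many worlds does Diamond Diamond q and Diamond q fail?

2

a: Diamond Diamond q is T, Diamond q is T. ✓
b: Diamond Diamond q is T, Diamond q is T. ✓
c: Diamond Diamond q is T, Diamond q is T. ✓
d: Diamond Diamond q is F, Diamond q is T. ✗
e: Diamond Diamond q is T, Diamond q is F. ✗
f: Diamond Diamond q is T, Diamond q is T. ✓
g: Diamond Diamond q is T, Diamond q is T. ✓
Satisfying worlds: {a, b, c, f, g}.
So Diamond Diamond q and Diamond q fails at the other 2 worlds.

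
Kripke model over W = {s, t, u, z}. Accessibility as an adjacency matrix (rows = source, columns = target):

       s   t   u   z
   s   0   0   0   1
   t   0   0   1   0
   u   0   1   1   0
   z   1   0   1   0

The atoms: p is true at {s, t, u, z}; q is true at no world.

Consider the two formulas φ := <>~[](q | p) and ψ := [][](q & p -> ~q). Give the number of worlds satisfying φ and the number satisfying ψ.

For <>~[](q | p):
s: successors {z}; ~[](q | p) there: z:F. ✗
t: successors {u}; ~[](q | p) there: u:F. ✗
u: successors {t, u}; ~[](q | p) there: t:F, u:F. ✗
z: successors {s, u}; ~[](q | p) there: s:F, u:F. ✗
— 0 worlds.
For [][](q & p -> ~q):
s: successors {z}; [](q & p -> ~q) there: z:T. ✓
t: successors {u}; [](q & p -> ~q) there: u:T. ✓
u: successors {t, u}; [](q & p -> ~q) there: t:T, u:T. ✓
z: successors {s, u}; [](q & p -> ~q) there: s:T, u:T. ✓
— 4 worlds.

0 and 4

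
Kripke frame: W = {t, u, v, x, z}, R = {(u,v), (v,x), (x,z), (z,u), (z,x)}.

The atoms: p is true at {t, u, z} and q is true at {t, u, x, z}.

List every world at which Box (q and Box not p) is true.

{t}

t: no successors, so Box (q and Box not p) holds vacuously. ✓
u: successors {v}; q and Box not p there: v:F. ✗
v: successors {x}; q and Box not p there: x:F. ✗
x: successors {z}; q and Box not p there: z:F. ✗
z: successors {u, x}; q and Box not p there: u:T, x:F. ✗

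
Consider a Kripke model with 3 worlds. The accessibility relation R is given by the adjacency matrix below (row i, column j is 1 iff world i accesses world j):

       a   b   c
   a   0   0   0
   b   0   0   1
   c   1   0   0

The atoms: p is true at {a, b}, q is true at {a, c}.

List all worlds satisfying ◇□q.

a: no successors, so ◇□q fails. ✗
b: successors {c}; □q there: c:T. ✓
c: successors {a}; □q there: a:T. ✓

{b, c}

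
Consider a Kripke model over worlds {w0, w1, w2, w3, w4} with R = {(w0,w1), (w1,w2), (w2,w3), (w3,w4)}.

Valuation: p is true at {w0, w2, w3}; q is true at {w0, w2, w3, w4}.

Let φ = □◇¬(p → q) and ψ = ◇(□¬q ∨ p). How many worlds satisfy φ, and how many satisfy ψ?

For □◇¬(p → q):
w0: successors {w1}; ◇¬(p → q) there: w1:F. ✗
w1: successors {w2}; ◇¬(p → q) there: w2:F. ✗
w2: successors {w3}; ◇¬(p → q) there: w3:F. ✗
w3: successors {w4}; ◇¬(p → q) there: w4:F. ✗
w4: no successors, so □◇¬(p → q) holds vacuously. ✓
— 1 world.
For ◇(□¬q ∨ p):
w0: successors {w1}; □¬q ∨ p there: w1:F. ✗
w1: successors {w2}; □¬q ∨ p there: w2:T. ✓
w2: successors {w3}; □¬q ∨ p there: w3:T. ✓
w3: successors {w4}; □¬q ∨ p there: w4:T. ✓
w4: no successors, so ◇(□¬q ∨ p) fails. ✗
— 3 worlds.

1 and 3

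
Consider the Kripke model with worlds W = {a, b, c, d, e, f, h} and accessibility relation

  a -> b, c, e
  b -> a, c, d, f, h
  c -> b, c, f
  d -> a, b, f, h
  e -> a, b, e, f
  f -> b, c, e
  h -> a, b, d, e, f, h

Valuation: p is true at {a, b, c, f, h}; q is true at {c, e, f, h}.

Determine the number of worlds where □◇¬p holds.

2

a: successors {b, c, e}; ◇¬p there: b:T, c:F, e:T. ✗
b: successors {a, c, d, f, h}; ◇¬p there: a:T, c:F, d:F, f:T, h:T. ✗
c: successors {b, c, f}; ◇¬p there: b:T, c:F, f:T. ✗
d: successors {a, b, f, h}; ◇¬p there: a:T, b:T, f:T, h:T. ✓
e: successors {a, b, e, f}; ◇¬p there: a:T, b:T, e:T, f:T. ✓
f: successors {b, c, e}; ◇¬p there: b:T, c:F, e:T. ✗
h: successors {a, b, d, e, f, h}; ◇¬p there: a:T, b:T, d:F, e:T, f:T, h:T. ✗
Satisfying worlds: {d, e}.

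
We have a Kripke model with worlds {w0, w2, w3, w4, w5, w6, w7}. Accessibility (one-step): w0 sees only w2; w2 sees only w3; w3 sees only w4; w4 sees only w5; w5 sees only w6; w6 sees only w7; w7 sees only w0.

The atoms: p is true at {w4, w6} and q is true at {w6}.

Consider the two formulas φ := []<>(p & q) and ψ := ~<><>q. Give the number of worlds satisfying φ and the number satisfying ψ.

For []<>(p & q):
w0: successors {w2}; <>(p & q) there: w2:F. ✗
w2: successors {w3}; <>(p & q) there: w3:F. ✗
w3: successors {w4}; <>(p & q) there: w4:F. ✗
w4: successors {w5}; <>(p & q) there: w5:T. ✓
w5: successors {w6}; <>(p & q) there: w6:F. ✗
w6: successors {w7}; <>(p & q) there: w7:F. ✗
w7: successors {w0}; <>(p & q) there: w0:F. ✗
— 1 world.
For ~<><>q:
w0: <><>q is F. ✓
w2: <><>q is F. ✓
w3: <><>q is F. ✓
w4: <><>q is T. ✗
w5: <><>q is F. ✓
w6: <><>q is F. ✓
w7: <><>q is F. ✓
— 6 worlds.

1 and 6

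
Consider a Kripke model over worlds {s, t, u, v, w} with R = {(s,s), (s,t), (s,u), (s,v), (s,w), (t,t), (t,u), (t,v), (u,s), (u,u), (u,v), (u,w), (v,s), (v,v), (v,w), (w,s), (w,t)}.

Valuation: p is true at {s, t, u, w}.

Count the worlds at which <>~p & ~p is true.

1

s: <>~p is T, ~p is F. ✗
t: <>~p is T, ~p is F. ✗
u: <>~p is T, ~p is F. ✗
v: <>~p is T, ~p is T. ✓
w: <>~p is F, ~p is F. ✗
Satisfying worlds: {v}.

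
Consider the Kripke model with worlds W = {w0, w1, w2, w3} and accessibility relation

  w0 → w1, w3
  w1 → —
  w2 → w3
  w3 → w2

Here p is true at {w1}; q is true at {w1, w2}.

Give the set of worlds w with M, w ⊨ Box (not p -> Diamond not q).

w0: successors {w1, w3}; not p -> Diamond not q there: w1:T, w3:F. ✗
w1: no successors, so Box (not p -> Diamond not q) holds vacuously. ✓
w2: successors {w3}; not p -> Diamond not q there: w3:F. ✗
w3: successors {w2}; not p -> Diamond not q there: w2:T. ✓

{w1, w3}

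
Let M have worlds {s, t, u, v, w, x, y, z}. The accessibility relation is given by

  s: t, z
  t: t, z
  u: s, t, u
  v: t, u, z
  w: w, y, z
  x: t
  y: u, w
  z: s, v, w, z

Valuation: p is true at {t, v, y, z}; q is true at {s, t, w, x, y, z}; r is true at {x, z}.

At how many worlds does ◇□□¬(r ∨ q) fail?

s: successors {t, z}; □□¬(r ∨ q) there: t:F, z:F. ✗
t: successors {t, z}; □□¬(r ∨ q) there: t:F, z:F. ✗
u: successors {s, t, u}; □□¬(r ∨ q) there: s:F, t:F, u:F. ✗
v: successors {t, u, z}; □□¬(r ∨ q) there: t:F, u:F, z:F. ✗
w: successors {w, y, z}; □□¬(r ∨ q) there: w:F, y:F, z:F. ✗
x: successors {t}; □□¬(r ∨ q) there: t:F. ✗
y: successors {u, w}; □□¬(r ∨ q) there: u:F, w:F. ✗
z: successors {s, v, w, z}; □□¬(r ∨ q) there: s:F, v:F, w:F, z:F. ✗
Satisfying worlds: ∅.
So ◇□□¬(r ∨ q) fails at the other 8 worlds.

8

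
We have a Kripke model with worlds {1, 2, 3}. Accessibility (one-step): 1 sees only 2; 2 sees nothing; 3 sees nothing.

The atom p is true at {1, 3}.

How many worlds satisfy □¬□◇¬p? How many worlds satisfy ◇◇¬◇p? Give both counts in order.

For □¬□◇¬p:
1: successors {2}; ¬□◇¬p there: 2:F. ✗
2: no successors, so □¬□◇¬p holds vacuously. ✓
3: no successors, so □¬□◇¬p holds vacuously. ✓
— 2 worlds.
For ◇◇¬◇p:
1: successors {2}; ◇¬◇p there: 2:F. ✗
2: no successors, so ◇◇¬◇p fails. ✗
3: no successors, so ◇◇¬◇p fails. ✗
— 0 worlds.

2 and 0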